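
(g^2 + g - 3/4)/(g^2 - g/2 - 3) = (g - 1/2)/(g - 2)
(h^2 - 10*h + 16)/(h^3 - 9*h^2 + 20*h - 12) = (h - 8)/(h^2 - 7*h + 6)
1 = 1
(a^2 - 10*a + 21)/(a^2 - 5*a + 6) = (a - 7)/(a - 2)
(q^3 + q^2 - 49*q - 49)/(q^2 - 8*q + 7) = (q^2 + 8*q + 7)/(q - 1)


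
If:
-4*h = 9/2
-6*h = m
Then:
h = -9/8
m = 27/4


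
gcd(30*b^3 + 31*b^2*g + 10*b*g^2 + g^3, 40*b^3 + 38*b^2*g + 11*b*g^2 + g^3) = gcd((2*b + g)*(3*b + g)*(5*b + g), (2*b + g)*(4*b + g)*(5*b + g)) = 10*b^2 + 7*b*g + g^2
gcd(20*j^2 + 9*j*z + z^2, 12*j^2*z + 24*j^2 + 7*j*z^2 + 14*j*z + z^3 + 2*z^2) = 4*j + z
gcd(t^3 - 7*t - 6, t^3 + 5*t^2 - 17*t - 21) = t^2 - 2*t - 3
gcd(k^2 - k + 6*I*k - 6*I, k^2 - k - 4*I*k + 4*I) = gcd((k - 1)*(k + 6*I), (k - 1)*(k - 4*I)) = k - 1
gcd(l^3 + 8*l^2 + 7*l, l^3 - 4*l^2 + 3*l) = l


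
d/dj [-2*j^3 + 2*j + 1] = 2 - 6*j^2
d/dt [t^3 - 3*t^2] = 3*t*(t - 2)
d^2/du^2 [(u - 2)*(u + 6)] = 2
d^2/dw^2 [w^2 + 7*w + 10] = 2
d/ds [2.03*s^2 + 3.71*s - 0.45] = 4.06*s + 3.71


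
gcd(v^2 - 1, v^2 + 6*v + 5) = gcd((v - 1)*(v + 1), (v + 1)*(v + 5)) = v + 1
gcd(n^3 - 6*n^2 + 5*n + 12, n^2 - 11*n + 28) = n - 4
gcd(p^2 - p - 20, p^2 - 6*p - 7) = 1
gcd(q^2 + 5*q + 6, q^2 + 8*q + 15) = q + 3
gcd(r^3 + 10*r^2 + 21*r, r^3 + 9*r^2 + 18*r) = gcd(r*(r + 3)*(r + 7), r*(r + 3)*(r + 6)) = r^2 + 3*r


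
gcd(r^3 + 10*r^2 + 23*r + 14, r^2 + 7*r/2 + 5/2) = r + 1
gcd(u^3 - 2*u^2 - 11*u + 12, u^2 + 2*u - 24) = u - 4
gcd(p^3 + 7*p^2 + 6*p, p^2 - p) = p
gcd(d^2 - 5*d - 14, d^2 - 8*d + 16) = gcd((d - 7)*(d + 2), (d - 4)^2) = 1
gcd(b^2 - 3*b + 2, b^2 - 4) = b - 2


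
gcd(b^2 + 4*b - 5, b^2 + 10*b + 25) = b + 5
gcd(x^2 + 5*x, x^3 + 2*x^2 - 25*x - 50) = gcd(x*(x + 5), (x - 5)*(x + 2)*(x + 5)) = x + 5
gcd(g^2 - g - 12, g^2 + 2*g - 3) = g + 3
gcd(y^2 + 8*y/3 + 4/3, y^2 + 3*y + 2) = y + 2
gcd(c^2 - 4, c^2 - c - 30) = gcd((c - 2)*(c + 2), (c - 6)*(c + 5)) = 1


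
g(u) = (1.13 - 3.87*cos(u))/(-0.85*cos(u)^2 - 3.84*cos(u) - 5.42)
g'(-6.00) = -0.07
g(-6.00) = 0.26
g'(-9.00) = 1.24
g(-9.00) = -1.77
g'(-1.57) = 0.86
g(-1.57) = -0.21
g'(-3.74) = -1.51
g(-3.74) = -1.53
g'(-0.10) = 0.02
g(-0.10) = 0.27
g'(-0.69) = 0.20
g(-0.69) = 0.21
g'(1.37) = -0.65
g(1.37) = -0.06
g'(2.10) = -1.48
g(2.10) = -0.83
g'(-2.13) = 1.51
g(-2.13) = -0.88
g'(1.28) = -0.56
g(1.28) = -0.00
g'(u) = (1.13 - 3.87*cos(u))*(-1.7*sin(u)*cos(u) - 3.84*sin(u))/(-0.85*cos(u)^2 - 3.84*cos(u) - 5.42)^2 + 3.87*sin(u)/(-0.85*cos(u)^2 - 3.84*cos(u) - 5.42) = (3.2895*cos(u)^2 - 1.921*cos(u) - 25.3146)*sin(u)/(0.7225*cos(u)^4 + 6.528*cos(u)^3 + 23.9596*cos(u)^2 + 41.6256*cos(u) + 29.3764)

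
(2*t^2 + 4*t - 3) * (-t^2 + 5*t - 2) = -2*t^4 + 6*t^3 + 19*t^2 - 23*t + 6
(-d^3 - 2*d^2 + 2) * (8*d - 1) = -8*d^4 - 15*d^3 + 2*d^2 + 16*d - 2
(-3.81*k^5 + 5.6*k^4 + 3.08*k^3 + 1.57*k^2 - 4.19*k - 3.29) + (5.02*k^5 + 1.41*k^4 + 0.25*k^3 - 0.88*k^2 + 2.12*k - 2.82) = 1.21*k^5 + 7.01*k^4 + 3.33*k^3 + 0.69*k^2 - 2.07*k - 6.11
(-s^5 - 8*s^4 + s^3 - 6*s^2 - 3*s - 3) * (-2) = 2*s^5 + 16*s^4 - 2*s^3 + 12*s^2 + 6*s + 6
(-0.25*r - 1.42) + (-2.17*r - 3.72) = -2.42*r - 5.14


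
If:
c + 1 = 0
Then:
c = -1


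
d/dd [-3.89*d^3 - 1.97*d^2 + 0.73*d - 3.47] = -11.67*d^2 - 3.94*d + 0.73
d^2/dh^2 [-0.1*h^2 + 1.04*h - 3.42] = -0.200000000000000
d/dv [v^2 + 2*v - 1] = 2*v + 2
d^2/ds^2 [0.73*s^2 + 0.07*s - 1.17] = 1.46000000000000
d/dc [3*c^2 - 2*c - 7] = 6*c - 2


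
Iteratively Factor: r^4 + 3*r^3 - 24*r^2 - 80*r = (r + 4)*(r^3 - r^2 - 20*r) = (r + 4)^2*(r^2 - 5*r) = r*(r + 4)^2*(r - 5)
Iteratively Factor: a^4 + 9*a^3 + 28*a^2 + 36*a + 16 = (a + 2)*(a^3 + 7*a^2 + 14*a + 8) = (a + 1)*(a + 2)*(a^2 + 6*a + 8) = (a + 1)*(a + 2)^2*(a + 4)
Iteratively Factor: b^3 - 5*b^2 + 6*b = (b - 3)*(b^2 - 2*b) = (b - 3)*(b - 2)*(b)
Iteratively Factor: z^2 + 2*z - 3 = (z - 1)*(z + 3)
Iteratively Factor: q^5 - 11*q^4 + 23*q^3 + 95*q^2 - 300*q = (q + 3)*(q^4 - 14*q^3 + 65*q^2 - 100*q) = (q - 4)*(q + 3)*(q^3 - 10*q^2 + 25*q) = q*(q - 4)*(q + 3)*(q^2 - 10*q + 25) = q*(q - 5)*(q - 4)*(q + 3)*(q - 5)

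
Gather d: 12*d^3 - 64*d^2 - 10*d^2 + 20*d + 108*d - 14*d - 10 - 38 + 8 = 12*d^3 - 74*d^2 + 114*d - 40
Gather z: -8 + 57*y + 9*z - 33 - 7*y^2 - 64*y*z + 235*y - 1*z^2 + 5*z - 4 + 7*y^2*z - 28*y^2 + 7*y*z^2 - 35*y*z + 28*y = -35*y^2 + 320*y + z^2*(7*y - 1) + z*(7*y^2 - 99*y + 14) - 45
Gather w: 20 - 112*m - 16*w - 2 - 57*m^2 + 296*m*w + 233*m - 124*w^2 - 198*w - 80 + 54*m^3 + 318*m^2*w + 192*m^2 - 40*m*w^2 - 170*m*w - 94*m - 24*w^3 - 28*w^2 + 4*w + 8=54*m^3 + 135*m^2 + 27*m - 24*w^3 + w^2*(-40*m - 152) + w*(318*m^2 + 126*m - 210) - 54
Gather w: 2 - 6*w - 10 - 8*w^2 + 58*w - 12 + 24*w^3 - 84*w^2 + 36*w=24*w^3 - 92*w^2 + 88*w - 20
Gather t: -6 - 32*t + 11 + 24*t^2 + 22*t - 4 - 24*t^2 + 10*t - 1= 0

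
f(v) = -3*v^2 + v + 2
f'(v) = 1 - 6*v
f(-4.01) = -50.25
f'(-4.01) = 25.06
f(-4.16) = -54.08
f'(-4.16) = 25.96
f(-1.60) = -7.28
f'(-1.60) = 10.60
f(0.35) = 1.98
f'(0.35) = -1.10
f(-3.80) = -45.12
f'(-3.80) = 23.80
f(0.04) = 2.04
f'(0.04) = 0.76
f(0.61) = 1.49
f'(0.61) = -2.66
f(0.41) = 1.91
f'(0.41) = -1.46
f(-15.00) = -688.00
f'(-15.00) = 91.00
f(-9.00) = -250.00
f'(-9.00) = 55.00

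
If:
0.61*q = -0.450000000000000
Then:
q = -0.74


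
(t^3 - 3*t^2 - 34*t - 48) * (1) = t^3 - 3*t^2 - 34*t - 48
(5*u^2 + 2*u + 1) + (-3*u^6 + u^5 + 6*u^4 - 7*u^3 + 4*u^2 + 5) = -3*u^6 + u^5 + 6*u^4 - 7*u^3 + 9*u^2 + 2*u + 6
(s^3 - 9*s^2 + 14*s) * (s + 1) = s^4 - 8*s^3 + 5*s^2 + 14*s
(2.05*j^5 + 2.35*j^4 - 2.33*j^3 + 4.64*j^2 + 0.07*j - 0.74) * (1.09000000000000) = 2.2345*j^5 + 2.5615*j^4 - 2.5397*j^3 + 5.0576*j^2 + 0.0763*j - 0.8066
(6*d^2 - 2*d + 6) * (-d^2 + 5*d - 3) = -6*d^4 + 32*d^3 - 34*d^2 + 36*d - 18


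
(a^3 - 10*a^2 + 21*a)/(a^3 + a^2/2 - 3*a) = 2*(a^2 - 10*a + 21)/(2*a^2 + a - 6)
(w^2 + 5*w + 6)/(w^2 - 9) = (w + 2)/(w - 3)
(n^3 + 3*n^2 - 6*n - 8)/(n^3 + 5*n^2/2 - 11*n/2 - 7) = 2*(n + 4)/(2*n + 7)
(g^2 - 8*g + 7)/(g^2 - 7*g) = (g - 1)/g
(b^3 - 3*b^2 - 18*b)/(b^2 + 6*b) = (b^2 - 3*b - 18)/(b + 6)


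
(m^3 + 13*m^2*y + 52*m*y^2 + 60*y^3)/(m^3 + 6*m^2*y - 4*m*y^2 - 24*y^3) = (-m - 5*y)/(-m + 2*y)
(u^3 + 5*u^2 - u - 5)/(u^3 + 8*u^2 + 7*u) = (u^2 + 4*u - 5)/(u*(u + 7))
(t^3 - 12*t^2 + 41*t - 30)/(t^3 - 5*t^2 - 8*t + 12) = (t - 5)/(t + 2)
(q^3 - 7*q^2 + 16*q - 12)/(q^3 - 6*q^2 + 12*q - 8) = (q - 3)/(q - 2)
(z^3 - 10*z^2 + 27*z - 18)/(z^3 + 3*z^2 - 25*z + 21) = (z - 6)/(z + 7)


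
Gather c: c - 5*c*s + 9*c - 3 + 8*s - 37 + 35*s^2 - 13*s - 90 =c*(10 - 5*s) + 35*s^2 - 5*s - 130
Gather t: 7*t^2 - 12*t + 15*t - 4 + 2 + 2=7*t^2 + 3*t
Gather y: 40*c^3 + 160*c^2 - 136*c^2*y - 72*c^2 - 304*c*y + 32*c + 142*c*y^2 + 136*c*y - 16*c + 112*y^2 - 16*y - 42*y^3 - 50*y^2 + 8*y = 40*c^3 + 88*c^2 + 16*c - 42*y^3 + y^2*(142*c + 62) + y*(-136*c^2 - 168*c - 8)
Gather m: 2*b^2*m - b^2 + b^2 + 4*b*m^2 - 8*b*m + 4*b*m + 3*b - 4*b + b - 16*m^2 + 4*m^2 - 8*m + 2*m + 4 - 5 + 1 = m^2*(4*b - 12) + m*(2*b^2 - 4*b - 6)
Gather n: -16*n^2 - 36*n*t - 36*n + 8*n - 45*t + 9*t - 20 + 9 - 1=-16*n^2 + n*(-36*t - 28) - 36*t - 12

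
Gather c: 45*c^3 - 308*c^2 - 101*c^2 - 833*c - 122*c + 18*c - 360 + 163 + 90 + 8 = 45*c^3 - 409*c^2 - 937*c - 99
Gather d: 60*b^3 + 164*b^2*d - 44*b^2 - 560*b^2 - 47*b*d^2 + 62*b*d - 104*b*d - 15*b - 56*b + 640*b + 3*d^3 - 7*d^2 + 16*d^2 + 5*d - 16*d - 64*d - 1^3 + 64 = 60*b^3 - 604*b^2 + 569*b + 3*d^3 + d^2*(9 - 47*b) + d*(164*b^2 - 42*b - 75) + 63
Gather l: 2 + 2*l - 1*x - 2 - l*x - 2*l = -l*x - x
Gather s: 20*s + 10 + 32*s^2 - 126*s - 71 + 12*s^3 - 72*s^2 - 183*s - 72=12*s^3 - 40*s^2 - 289*s - 133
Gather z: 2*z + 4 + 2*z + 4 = 4*z + 8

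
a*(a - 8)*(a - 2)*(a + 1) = a^4 - 9*a^3 + 6*a^2 + 16*a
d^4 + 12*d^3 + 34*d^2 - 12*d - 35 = (d - 1)*(d + 1)*(d + 5)*(d + 7)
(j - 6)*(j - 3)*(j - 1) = j^3 - 10*j^2 + 27*j - 18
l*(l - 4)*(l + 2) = l^3 - 2*l^2 - 8*l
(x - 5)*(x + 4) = x^2 - x - 20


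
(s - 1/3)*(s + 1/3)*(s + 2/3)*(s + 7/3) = s^4 + 3*s^3 + 13*s^2/9 - s/3 - 14/81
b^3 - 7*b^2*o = b^2*(b - 7*o)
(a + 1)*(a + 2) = a^2 + 3*a + 2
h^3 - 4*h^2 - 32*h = h*(h - 8)*(h + 4)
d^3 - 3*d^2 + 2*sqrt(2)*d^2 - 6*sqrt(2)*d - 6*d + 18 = (d - 3)*(d - sqrt(2))*(d + 3*sqrt(2))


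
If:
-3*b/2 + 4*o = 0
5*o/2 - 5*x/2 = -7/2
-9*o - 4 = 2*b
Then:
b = -32/43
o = -12/43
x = 241/215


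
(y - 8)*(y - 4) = y^2 - 12*y + 32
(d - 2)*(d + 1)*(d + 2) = d^3 + d^2 - 4*d - 4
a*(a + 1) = a^2 + a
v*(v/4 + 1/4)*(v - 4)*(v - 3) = v^4/4 - 3*v^3/2 + 5*v^2/4 + 3*v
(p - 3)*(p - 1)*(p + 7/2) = p^3 - p^2/2 - 11*p + 21/2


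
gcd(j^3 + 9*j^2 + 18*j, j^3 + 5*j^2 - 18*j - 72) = j^2 + 9*j + 18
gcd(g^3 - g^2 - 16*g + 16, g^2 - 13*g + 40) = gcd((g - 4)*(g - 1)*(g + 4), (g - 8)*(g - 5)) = 1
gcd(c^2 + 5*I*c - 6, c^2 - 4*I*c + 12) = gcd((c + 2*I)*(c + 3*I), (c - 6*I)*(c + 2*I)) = c + 2*I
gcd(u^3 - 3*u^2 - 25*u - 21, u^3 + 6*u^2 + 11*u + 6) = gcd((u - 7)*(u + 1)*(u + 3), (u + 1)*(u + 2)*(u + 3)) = u^2 + 4*u + 3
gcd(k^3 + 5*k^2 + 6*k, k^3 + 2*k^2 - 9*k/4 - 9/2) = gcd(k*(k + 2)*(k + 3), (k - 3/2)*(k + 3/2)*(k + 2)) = k + 2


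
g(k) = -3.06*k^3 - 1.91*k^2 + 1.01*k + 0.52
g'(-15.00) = -2007.19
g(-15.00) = 9883.12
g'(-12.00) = -1275.07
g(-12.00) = 5001.04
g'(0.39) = -1.88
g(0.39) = 0.44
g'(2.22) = -52.71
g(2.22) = -40.13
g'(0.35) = -1.45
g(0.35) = 0.51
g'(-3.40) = -92.12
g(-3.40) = 95.28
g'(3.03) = -94.85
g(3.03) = -99.08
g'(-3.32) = -87.49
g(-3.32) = 88.09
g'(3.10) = -99.05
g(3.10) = -105.86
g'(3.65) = -135.23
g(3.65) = -170.04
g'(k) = -9.18*k^2 - 3.82*k + 1.01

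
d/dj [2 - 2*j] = -2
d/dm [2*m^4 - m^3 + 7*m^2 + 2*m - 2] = 8*m^3 - 3*m^2 + 14*m + 2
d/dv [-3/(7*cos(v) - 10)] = -21*sin(v)/(7*cos(v) - 10)^2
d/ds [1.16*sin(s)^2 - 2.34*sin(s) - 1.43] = (2.32*sin(s) - 2.34)*cos(s)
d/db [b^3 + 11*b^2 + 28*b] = 3*b^2 + 22*b + 28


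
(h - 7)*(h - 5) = h^2 - 12*h + 35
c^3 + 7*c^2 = c^2*(c + 7)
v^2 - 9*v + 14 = (v - 7)*(v - 2)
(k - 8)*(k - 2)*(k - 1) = k^3 - 11*k^2 + 26*k - 16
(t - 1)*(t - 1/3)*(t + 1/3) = t^3 - t^2 - t/9 + 1/9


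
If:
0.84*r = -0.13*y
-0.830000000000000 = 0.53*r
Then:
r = -1.57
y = 10.12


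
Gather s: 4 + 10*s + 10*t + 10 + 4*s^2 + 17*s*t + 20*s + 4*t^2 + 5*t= 4*s^2 + s*(17*t + 30) + 4*t^2 + 15*t + 14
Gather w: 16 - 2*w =16 - 2*w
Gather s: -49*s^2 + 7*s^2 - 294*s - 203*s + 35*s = -42*s^2 - 462*s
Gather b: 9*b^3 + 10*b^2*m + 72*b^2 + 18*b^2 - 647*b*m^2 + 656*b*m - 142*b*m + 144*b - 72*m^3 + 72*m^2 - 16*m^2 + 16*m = 9*b^3 + b^2*(10*m + 90) + b*(-647*m^2 + 514*m + 144) - 72*m^3 + 56*m^2 + 16*m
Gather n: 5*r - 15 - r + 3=4*r - 12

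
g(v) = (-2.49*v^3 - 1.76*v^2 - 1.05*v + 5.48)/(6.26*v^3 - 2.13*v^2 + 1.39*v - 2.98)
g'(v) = (-18.78*v^2 + 4.26*v - 1.39)*(-2.49*v^3 - 1.76*v^2 - 1.05*v + 5.48)/(6.26*v^3 - 2.13*v^2 + 1.39*v - 2.98)^2 + (-7.47*v^2 - 3.52*v - 1.05)/(6.26*v^3 - 2.13*v^2 + 1.39*v - 2.98) = (7.105427357601e-15*v^5 + 16.3213*v^4 + 6.2238*v^3 - 85.3367*v^2 + 33.8344*v - 4.4882)/(39.1876*v^6 - 26.6676*v^5 + 21.9397*v^4 - 43.231*v^3 + 14.6269*v^2 - 8.2844*v + 8.8804)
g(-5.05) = -0.33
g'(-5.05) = 0.01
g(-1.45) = -0.38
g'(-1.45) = -0.22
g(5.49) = -0.48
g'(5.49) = 0.01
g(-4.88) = -0.33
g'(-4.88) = 0.01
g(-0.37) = -1.40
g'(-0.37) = -1.70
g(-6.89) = -0.34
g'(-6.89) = 0.01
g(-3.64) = -0.31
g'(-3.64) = 0.01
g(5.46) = -0.48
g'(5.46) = 0.01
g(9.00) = -0.45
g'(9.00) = 0.01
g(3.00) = -0.53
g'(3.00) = 0.04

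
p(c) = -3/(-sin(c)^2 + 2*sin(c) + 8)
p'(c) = -3*(2*sin(c)*cos(c) - 2*cos(c))/(-sin(c)^2 + 2*sin(c) + 8)^2 = 6*(1 - sin(c))*cos(c)/((sin(c) - 4)^2*(sin(c) + 2)^2)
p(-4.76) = -0.33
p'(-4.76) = 0.00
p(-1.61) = -0.60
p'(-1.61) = -0.02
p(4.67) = -0.60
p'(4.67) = -0.02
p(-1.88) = -0.58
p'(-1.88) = -0.13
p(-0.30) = -0.41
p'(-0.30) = 0.14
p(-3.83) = -0.34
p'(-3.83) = -0.02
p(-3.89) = -0.34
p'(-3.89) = -0.02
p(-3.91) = -0.34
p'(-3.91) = -0.02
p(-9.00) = -0.43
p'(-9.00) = -0.16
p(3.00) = -0.36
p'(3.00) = -0.07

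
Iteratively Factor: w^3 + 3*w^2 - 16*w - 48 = (w + 4)*(w^2 - w - 12) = (w + 3)*(w + 4)*(w - 4)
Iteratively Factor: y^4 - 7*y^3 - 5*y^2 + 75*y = (y - 5)*(y^3 - 2*y^2 - 15*y) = (y - 5)^2*(y^2 + 3*y) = (y - 5)^2*(y + 3)*(y)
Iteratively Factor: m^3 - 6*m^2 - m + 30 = (m - 3)*(m^2 - 3*m - 10) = (m - 3)*(m + 2)*(m - 5)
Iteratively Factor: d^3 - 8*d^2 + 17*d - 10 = (d - 1)*(d^2 - 7*d + 10) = (d - 5)*(d - 1)*(d - 2)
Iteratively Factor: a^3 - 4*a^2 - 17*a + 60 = (a - 5)*(a^2 + a - 12) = (a - 5)*(a + 4)*(a - 3)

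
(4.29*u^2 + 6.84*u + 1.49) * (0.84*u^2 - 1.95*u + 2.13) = 3.6036*u^4 - 2.6199*u^3 - 2.9487*u^2 + 11.6637*u + 3.1737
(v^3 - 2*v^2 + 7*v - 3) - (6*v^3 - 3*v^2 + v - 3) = -5*v^3 + v^2 + 6*v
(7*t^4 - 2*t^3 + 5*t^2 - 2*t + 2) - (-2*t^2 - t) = 7*t^4 - 2*t^3 + 7*t^2 - t + 2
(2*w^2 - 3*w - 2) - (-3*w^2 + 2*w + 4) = 5*w^2 - 5*w - 6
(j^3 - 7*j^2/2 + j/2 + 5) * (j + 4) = j^4 + j^3/2 - 27*j^2/2 + 7*j + 20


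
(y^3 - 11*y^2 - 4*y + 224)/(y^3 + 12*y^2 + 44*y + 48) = (y^2 - 15*y + 56)/(y^2 + 8*y + 12)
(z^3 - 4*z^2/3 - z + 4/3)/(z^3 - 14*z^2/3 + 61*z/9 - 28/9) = 3*(z + 1)/(3*z - 7)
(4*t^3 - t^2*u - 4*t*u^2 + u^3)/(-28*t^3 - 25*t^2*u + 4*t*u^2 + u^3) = (-t + u)/(7*t + u)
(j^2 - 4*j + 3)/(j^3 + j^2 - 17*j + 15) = 1/(j + 5)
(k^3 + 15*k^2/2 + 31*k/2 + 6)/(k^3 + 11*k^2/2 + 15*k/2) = (2*k^2 + 9*k + 4)/(k*(2*k + 5))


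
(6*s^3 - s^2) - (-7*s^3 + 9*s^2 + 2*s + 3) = 13*s^3 - 10*s^2 - 2*s - 3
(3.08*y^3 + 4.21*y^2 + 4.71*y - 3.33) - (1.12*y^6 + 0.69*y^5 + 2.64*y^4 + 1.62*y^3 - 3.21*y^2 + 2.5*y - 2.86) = -1.12*y^6 - 0.69*y^5 - 2.64*y^4 + 1.46*y^3 + 7.42*y^2 + 2.21*y - 0.47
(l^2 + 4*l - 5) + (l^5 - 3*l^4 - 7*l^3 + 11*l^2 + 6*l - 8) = l^5 - 3*l^4 - 7*l^3 + 12*l^2 + 10*l - 13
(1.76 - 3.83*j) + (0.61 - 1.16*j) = 2.37 - 4.99*j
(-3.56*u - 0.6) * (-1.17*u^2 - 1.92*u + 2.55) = 4.1652*u^3 + 7.5372*u^2 - 7.926*u - 1.53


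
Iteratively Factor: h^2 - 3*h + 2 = (h - 2)*(h - 1)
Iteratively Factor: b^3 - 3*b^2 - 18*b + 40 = (b - 2)*(b^2 - b - 20) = (b - 2)*(b + 4)*(b - 5)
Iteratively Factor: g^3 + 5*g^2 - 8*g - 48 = (g + 4)*(g^2 + g - 12) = (g + 4)^2*(g - 3)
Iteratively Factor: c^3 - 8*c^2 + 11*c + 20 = (c + 1)*(c^2 - 9*c + 20) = (c - 4)*(c + 1)*(c - 5)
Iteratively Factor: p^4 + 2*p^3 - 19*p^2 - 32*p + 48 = (p - 1)*(p^3 + 3*p^2 - 16*p - 48) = (p - 4)*(p - 1)*(p^2 + 7*p + 12) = (p - 4)*(p - 1)*(p + 4)*(p + 3)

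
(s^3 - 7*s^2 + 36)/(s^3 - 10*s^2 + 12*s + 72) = (s - 3)/(s - 6)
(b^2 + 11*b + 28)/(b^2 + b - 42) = (b + 4)/(b - 6)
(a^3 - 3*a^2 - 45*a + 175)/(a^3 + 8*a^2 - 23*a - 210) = (a - 5)/(a + 6)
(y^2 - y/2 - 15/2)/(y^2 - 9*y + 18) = (y + 5/2)/(y - 6)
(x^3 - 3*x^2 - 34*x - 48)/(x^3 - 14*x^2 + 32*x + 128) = (x + 3)/(x - 8)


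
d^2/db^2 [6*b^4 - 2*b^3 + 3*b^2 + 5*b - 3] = 72*b^2 - 12*b + 6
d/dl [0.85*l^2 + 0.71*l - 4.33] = 1.7*l + 0.71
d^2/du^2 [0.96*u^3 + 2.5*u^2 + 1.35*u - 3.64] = 5.76*u + 5.0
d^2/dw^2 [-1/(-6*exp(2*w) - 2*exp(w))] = (-(3*exp(w) + 1)*(12*exp(w) + 1)/2 + (6*exp(w) + 1)^2)*exp(-w)/(3*exp(w) + 1)^3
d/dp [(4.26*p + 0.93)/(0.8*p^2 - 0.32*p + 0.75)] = (-3.408*p^2 - 1.488*p + 3.4926)/(0.64*p^4 - 0.512*p^3 + 1.3024*p^2 - 0.48*p + 0.5625)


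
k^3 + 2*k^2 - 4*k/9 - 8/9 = (k - 2/3)*(k + 2/3)*(k + 2)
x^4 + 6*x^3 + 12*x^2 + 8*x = x*(x + 2)^3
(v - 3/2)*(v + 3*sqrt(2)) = v^2 - 3*v/2 + 3*sqrt(2)*v - 9*sqrt(2)/2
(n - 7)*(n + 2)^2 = n^3 - 3*n^2 - 24*n - 28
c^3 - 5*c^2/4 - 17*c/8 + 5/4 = (c - 2)*(c - 1/2)*(c + 5/4)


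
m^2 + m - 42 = (m - 6)*(m + 7)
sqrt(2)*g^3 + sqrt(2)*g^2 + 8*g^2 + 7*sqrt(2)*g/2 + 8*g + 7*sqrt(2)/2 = (g + 1)*(g + 7*sqrt(2)/2)*(sqrt(2)*g + 1)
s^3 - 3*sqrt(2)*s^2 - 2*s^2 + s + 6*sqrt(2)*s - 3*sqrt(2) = (s - 1)^2*(s - 3*sqrt(2))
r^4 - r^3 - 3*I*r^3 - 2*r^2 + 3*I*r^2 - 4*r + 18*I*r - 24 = (r - 3)*(r + 2)*(r - 4*I)*(r + I)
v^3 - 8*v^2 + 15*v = v*(v - 5)*(v - 3)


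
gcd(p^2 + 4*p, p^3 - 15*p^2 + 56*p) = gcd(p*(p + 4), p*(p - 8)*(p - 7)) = p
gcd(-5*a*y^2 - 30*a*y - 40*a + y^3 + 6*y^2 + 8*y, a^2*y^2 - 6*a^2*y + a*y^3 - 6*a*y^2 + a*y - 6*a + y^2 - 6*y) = 1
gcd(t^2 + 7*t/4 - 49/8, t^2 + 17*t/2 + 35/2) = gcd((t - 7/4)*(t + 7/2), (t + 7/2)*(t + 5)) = t + 7/2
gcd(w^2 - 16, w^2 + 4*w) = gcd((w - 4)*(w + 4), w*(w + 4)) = w + 4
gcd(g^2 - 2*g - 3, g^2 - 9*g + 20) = 1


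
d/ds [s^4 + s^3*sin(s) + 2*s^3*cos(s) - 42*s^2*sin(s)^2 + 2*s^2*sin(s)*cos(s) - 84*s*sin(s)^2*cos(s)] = -2*s^3*sin(s) + s^3*cos(s) + 4*s^3 + 3*s^2*sin(s) - 42*s^2*sin(2*s) + 6*s^2*cos(s) + 2*s^2*cos(2*s) + 21*s*sin(s) + 2*s*sin(2*s) - 63*s*sin(3*s) + 42*s*cos(2*s) - 42*s - 21*cos(s) + 21*cos(3*s)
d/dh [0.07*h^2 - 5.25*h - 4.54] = 0.14*h - 5.25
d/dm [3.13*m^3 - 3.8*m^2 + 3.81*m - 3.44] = 9.39*m^2 - 7.6*m + 3.81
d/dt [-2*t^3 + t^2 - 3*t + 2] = -6*t^2 + 2*t - 3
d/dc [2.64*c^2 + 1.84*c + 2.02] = 5.28*c + 1.84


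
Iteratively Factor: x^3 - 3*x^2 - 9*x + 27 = (x - 3)*(x^2 - 9) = (x - 3)^2*(x + 3)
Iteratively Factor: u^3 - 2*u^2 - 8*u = (u - 4)*(u^2 + 2*u) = (u - 4)*(u + 2)*(u)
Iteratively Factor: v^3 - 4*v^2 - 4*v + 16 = (v - 4)*(v^2 - 4) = (v - 4)*(v + 2)*(v - 2)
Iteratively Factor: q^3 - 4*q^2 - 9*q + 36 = (q - 3)*(q^2 - q - 12) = (q - 3)*(q + 3)*(q - 4)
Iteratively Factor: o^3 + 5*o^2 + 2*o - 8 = (o - 1)*(o^2 + 6*o + 8) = (o - 1)*(o + 2)*(o + 4)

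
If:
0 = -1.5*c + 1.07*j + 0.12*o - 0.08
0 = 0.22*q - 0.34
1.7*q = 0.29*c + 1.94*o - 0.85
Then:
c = 11.9905956112853 - 6.68965517241379*o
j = 16.884012539185 - 9.49017080244924*o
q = 1.55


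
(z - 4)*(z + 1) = z^2 - 3*z - 4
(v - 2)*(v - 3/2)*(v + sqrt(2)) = v^3 - 7*v^2/2 + sqrt(2)*v^2 - 7*sqrt(2)*v/2 + 3*v + 3*sqrt(2)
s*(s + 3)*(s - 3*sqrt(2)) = s^3 - 3*sqrt(2)*s^2 + 3*s^2 - 9*sqrt(2)*s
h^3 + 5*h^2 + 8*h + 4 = (h + 1)*(h + 2)^2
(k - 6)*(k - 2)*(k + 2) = k^3 - 6*k^2 - 4*k + 24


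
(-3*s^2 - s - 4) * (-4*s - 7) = 12*s^3 + 25*s^2 + 23*s + 28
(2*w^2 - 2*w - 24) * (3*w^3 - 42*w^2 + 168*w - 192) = 6*w^5 - 90*w^4 + 348*w^3 + 288*w^2 - 3648*w + 4608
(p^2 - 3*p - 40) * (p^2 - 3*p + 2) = p^4 - 6*p^3 - 29*p^2 + 114*p - 80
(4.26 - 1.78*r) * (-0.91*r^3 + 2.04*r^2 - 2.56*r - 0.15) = 1.6198*r^4 - 7.5078*r^3 + 13.2472*r^2 - 10.6386*r - 0.639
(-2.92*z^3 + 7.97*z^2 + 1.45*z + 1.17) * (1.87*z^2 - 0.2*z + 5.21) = -5.4604*z^5 + 15.4879*z^4 - 14.0957*z^3 + 43.4216*z^2 + 7.3205*z + 6.0957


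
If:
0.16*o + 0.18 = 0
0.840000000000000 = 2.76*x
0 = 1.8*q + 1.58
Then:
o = -1.12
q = -0.88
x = 0.30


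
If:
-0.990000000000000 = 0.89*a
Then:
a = -1.11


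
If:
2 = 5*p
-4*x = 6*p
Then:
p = 2/5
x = -3/5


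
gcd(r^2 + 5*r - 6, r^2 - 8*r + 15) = 1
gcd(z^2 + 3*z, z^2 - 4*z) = z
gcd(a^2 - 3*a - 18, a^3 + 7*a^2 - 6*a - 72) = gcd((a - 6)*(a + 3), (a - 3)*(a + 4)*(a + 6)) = 1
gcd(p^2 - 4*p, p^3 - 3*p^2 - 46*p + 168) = p - 4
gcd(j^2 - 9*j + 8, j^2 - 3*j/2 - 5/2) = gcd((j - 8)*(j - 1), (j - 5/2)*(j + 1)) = 1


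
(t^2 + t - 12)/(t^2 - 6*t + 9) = (t + 4)/(t - 3)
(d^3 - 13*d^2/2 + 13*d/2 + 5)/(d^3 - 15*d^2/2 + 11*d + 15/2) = (d - 2)/(d - 3)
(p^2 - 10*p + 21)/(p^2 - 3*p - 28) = (p - 3)/(p + 4)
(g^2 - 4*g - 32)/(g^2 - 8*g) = (g + 4)/g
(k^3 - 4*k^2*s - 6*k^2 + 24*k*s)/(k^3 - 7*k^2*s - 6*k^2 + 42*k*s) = (-k + 4*s)/(-k + 7*s)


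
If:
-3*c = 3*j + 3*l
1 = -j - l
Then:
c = 1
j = -l - 1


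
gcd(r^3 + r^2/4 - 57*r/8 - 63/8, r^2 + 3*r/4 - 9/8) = r + 3/2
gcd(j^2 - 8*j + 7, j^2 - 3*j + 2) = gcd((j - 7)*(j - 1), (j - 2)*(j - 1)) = j - 1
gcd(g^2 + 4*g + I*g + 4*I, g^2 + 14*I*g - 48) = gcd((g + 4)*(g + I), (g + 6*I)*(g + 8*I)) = 1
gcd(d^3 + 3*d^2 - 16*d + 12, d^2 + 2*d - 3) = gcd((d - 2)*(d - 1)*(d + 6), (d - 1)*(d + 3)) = d - 1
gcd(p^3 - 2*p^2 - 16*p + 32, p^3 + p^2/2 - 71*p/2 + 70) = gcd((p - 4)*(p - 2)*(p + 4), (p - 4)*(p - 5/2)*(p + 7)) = p - 4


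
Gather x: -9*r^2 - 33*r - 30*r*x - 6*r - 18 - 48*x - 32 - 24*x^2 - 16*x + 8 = -9*r^2 - 39*r - 24*x^2 + x*(-30*r - 64) - 42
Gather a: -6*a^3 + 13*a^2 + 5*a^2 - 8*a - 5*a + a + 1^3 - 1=-6*a^3 + 18*a^2 - 12*a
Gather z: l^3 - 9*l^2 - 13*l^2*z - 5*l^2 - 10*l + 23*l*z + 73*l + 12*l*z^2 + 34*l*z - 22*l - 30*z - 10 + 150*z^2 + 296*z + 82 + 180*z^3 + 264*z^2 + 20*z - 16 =l^3 - 14*l^2 + 41*l + 180*z^3 + z^2*(12*l + 414) + z*(-13*l^2 + 57*l + 286) + 56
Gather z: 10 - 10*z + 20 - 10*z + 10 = 40 - 20*z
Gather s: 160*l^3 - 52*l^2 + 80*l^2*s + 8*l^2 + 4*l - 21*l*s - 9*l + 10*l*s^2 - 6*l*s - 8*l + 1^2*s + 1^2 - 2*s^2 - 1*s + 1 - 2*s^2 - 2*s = 160*l^3 - 44*l^2 - 13*l + s^2*(10*l - 4) + s*(80*l^2 - 27*l - 2) + 2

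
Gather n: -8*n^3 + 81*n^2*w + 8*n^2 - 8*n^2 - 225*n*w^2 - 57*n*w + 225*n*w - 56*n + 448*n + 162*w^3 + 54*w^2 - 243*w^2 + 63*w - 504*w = -8*n^3 + 81*n^2*w + n*(-225*w^2 + 168*w + 392) + 162*w^3 - 189*w^2 - 441*w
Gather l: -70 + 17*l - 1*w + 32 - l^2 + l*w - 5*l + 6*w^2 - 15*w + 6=-l^2 + l*(w + 12) + 6*w^2 - 16*w - 32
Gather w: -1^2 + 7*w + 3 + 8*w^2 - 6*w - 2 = 8*w^2 + w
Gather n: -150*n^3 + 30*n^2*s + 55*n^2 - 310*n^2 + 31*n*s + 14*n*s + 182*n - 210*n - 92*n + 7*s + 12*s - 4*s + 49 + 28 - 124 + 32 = -150*n^3 + n^2*(30*s - 255) + n*(45*s - 120) + 15*s - 15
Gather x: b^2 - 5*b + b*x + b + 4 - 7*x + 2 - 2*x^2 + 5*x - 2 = b^2 - 4*b - 2*x^2 + x*(b - 2) + 4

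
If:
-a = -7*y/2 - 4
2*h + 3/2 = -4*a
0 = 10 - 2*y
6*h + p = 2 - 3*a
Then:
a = 43/2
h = -175/4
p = 200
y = 5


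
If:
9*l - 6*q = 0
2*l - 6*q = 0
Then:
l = 0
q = 0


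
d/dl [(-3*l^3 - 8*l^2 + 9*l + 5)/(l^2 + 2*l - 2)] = (-3*l^4 - 12*l^3 - 7*l^2 + 22*l - 28)/(l^4 + 4*l^3 - 8*l + 4)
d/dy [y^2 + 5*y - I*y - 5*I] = 2*y + 5 - I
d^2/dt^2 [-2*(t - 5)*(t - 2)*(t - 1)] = 32 - 12*t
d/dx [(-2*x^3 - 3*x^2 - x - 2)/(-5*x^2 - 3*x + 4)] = 2*(5*x^4 + 6*x^3 - 10*x^2 - 22*x - 5)/(25*x^4 + 30*x^3 - 31*x^2 - 24*x + 16)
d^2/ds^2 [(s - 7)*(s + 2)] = 2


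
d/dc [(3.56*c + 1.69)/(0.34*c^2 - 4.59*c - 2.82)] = (1.2104*c^2 - 16.3404*c - (0.68*c - 4.59)*(3.56*c + 1.69) - 10.0392)/(-0.34*c^2 + 4.59*c + 2.82)^2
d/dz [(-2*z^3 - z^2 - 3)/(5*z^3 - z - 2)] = (2*z*(3*z + 1)*(-5*z^3 + z + 2) + (15*z^2 - 1)*(2*z^3 + z^2 + 3))/(-5*z^3 + z + 2)^2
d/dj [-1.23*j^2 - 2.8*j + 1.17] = -2.46*j - 2.8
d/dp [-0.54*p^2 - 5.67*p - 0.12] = -1.08*p - 5.67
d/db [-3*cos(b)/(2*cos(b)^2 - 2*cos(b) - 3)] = 3*(2*sin(b)^2 - 5)*sin(b)/(2*cos(b) - cos(2*b) + 2)^2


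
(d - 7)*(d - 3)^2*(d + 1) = d^4 - 12*d^3 + 38*d^2 - 12*d - 63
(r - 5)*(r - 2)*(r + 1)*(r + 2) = r^4 - 4*r^3 - 9*r^2 + 16*r + 20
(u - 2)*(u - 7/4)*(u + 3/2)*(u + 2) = u^4 - u^3/4 - 53*u^2/8 + u + 21/2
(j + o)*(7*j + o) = 7*j^2 + 8*j*o + o^2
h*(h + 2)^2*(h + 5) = h^4 + 9*h^3 + 24*h^2 + 20*h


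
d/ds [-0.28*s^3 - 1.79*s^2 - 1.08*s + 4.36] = -0.84*s^2 - 3.58*s - 1.08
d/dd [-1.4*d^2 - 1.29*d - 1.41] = -2.8*d - 1.29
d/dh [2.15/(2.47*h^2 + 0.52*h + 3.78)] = (-10.621*h - 1.118)/(2.47*h^2 + 0.52*h + 3.78)^2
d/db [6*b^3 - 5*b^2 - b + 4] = 18*b^2 - 10*b - 1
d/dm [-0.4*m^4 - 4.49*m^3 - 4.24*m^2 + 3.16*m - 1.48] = -1.6*m^3 - 13.47*m^2 - 8.48*m + 3.16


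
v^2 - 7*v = v*(v - 7)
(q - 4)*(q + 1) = q^2 - 3*q - 4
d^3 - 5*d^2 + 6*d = d*(d - 3)*(d - 2)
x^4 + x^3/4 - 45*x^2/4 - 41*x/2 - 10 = (x - 4)*(x + 1)*(x + 5/4)*(x + 2)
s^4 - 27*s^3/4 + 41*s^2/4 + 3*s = s*(s - 4)*(s - 3)*(s + 1/4)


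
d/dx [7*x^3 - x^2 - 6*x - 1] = 21*x^2 - 2*x - 6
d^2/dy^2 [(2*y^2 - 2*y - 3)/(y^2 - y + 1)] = 30*y*(1 - y)/(y^6 - 3*y^5 + 6*y^4 - 7*y^3 + 6*y^2 - 3*y + 1)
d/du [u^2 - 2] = 2*u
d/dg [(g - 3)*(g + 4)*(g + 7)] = 3*g^2 + 16*g - 5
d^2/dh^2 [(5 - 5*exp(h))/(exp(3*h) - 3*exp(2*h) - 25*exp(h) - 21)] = (-20*exp(6*h) + 90*exp(5*h) - 710*exp(4*h) - 1060*exp(3*h) + 3960*exp(2*h) + 4490*exp(h) - 4830)*exp(h)/(exp(9*h) - 9*exp(8*h) - 48*exp(7*h) + 360*exp(6*h) + 1578*exp(5*h) - 3042*exp(4*h) - 23752*exp(3*h) - 43344*exp(2*h) - 33075*exp(h) - 9261)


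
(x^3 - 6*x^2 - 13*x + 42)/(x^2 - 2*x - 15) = (x^2 - 9*x + 14)/(x - 5)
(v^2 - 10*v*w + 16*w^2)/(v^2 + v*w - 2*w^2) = (v^2 - 10*v*w + 16*w^2)/(v^2 + v*w - 2*w^2)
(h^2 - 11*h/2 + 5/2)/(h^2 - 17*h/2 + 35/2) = (2*h - 1)/(2*h - 7)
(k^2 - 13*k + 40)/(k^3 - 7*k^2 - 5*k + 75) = (k - 8)/(k^2 - 2*k - 15)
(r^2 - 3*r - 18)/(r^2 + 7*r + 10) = (r^2 - 3*r - 18)/(r^2 + 7*r + 10)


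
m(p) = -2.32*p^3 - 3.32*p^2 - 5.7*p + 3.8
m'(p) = -6.96*p^2 - 6.64*p - 5.7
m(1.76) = -29.16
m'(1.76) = -38.95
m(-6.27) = 480.88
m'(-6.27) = -237.68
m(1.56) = -21.98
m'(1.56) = -33.00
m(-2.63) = 38.03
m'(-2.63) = -36.38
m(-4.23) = 144.10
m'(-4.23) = -102.15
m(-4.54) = 178.35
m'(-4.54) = -119.01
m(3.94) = -212.09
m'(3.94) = -139.91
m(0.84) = -4.71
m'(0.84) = -16.19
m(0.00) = 3.80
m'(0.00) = -5.70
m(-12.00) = 3603.08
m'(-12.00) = -928.26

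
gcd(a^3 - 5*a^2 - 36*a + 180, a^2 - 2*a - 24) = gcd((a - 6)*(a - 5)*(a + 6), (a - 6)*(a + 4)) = a - 6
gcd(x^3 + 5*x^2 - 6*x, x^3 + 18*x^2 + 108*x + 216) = x + 6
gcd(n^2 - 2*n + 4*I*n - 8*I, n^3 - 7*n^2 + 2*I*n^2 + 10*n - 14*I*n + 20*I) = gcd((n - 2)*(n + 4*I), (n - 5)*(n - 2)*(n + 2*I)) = n - 2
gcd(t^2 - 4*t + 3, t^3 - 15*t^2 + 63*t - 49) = t - 1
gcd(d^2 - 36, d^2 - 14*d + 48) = d - 6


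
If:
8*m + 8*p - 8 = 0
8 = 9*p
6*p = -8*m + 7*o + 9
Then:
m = 1/9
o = -25/63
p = 8/9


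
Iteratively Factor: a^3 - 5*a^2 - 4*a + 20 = (a - 2)*(a^2 - 3*a - 10) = (a - 2)*(a + 2)*(a - 5)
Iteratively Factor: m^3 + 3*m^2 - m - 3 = (m - 1)*(m^2 + 4*m + 3) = (m - 1)*(m + 1)*(m + 3)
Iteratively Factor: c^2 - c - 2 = (c - 2)*(c + 1)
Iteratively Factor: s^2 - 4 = (s + 2)*(s - 2)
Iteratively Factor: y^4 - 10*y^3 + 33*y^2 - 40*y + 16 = (y - 1)*(y^3 - 9*y^2 + 24*y - 16) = (y - 1)^2*(y^2 - 8*y + 16) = (y - 4)*(y - 1)^2*(y - 4)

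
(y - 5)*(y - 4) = y^2 - 9*y + 20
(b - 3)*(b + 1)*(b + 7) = b^3 + 5*b^2 - 17*b - 21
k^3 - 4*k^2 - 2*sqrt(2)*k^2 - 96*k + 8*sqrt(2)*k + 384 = (k - 4)*(k - 8*sqrt(2))*(k + 6*sqrt(2))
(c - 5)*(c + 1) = c^2 - 4*c - 5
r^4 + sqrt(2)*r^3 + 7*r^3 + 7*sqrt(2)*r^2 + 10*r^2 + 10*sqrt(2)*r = r*(r + 2)*(r + 5)*(r + sqrt(2))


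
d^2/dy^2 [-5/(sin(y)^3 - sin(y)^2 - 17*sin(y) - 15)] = 5*(9*sin(y)^5 - 20*sin(y)^4 - 22*sin(y)^3 + 224*sin(y)^2 + 101*sin(y) - 548)/((sin(y) - 5)^3*(sin(y) + 1)^2*(sin(y) + 3)^3)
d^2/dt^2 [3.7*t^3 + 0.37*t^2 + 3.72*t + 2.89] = 22.2*t + 0.74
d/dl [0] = 0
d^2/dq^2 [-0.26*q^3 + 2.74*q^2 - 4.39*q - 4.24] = 5.48 - 1.56*q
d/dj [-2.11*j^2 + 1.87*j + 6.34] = 1.87 - 4.22*j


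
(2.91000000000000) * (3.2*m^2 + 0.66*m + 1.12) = 9.312*m^2 + 1.9206*m + 3.2592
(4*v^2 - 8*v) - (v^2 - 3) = 3*v^2 - 8*v + 3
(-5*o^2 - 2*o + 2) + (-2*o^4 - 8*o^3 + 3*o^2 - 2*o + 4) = -2*o^4 - 8*o^3 - 2*o^2 - 4*o + 6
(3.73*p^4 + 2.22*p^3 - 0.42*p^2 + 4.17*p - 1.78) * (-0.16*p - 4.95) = -0.5968*p^5 - 18.8187*p^4 - 10.9218*p^3 + 1.4118*p^2 - 20.3567*p + 8.811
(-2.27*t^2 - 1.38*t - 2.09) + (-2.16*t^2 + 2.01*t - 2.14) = -4.43*t^2 + 0.63*t - 4.23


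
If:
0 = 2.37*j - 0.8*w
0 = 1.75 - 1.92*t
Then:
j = 0.337552742616034*w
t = 0.91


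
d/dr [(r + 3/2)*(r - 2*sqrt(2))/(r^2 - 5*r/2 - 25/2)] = (-(r - 2*sqrt(2))*(2*r + 3)*(4*r - 5) + (-4*r - 3 + 4*sqrt(2))*(-2*r^2 + 5*r + 25))/(-2*r^2 + 5*r + 25)^2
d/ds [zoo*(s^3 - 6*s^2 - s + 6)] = zoo*(s^2 + s + 1)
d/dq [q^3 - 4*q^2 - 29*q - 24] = 3*q^2 - 8*q - 29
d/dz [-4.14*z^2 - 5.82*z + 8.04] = -8.28*z - 5.82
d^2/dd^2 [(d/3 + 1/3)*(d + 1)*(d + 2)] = 2*d + 8/3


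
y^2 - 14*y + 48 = (y - 8)*(y - 6)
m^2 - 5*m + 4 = (m - 4)*(m - 1)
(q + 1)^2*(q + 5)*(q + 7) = q^4 + 14*q^3 + 60*q^2 + 82*q + 35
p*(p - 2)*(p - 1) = p^3 - 3*p^2 + 2*p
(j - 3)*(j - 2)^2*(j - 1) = j^4 - 8*j^3 + 23*j^2 - 28*j + 12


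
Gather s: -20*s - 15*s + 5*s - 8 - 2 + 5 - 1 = -30*s - 6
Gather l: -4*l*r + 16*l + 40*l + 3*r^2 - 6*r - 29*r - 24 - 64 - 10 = l*(56 - 4*r) + 3*r^2 - 35*r - 98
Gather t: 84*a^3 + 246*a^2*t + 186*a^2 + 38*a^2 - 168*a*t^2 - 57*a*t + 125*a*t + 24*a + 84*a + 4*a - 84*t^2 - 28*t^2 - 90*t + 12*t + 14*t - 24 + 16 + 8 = 84*a^3 + 224*a^2 + 112*a + t^2*(-168*a - 112) + t*(246*a^2 + 68*a - 64)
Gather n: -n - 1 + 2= 1 - n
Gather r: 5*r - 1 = 5*r - 1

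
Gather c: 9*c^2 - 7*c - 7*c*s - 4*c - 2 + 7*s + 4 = 9*c^2 + c*(-7*s - 11) + 7*s + 2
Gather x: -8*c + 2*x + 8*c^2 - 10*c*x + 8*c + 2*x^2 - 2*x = 8*c^2 - 10*c*x + 2*x^2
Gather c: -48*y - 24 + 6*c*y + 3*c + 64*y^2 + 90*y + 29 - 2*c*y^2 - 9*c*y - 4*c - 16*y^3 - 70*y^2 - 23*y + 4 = c*(-2*y^2 - 3*y - 1) - 16*y^3 - 6*y^2 + 19*y + 9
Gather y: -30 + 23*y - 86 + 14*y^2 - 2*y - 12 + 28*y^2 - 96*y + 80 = 42*y^2 - 75*y - 48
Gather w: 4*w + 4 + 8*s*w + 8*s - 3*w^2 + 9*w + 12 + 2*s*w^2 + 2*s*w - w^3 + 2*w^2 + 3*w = 8*s - w^3 + w^2*(2*s - 1) + w*(10*s + 16) + 16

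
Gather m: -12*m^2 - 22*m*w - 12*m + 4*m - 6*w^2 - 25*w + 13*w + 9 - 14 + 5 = -12*m^2 + m*(-22*w - 8) - 6*w^2 - 12*w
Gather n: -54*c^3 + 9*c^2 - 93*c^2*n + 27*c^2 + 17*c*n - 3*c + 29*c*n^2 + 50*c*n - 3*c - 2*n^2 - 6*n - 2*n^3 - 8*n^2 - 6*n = -54*c^3 + 36*c^2 - 6*c - 2*n^3 + n^2*(29*c - 10) + n*(-93*c^2 + 67*c - 12)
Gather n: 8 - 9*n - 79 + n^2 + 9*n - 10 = n^2 - 81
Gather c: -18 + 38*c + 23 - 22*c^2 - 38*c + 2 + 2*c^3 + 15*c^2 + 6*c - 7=2*c^3 - 7*c^2 + 6*c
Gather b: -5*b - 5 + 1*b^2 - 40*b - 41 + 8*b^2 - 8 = 9*b^2 - 45*b - 54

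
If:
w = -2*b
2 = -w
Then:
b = 1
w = -2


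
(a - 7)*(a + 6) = a^2 - a - 42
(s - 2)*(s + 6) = s^2 + 4*s - 12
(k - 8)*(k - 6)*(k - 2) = k^3 - 16*k^2 + 76*k - 96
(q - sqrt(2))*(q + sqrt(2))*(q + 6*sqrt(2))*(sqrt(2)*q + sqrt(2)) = sqrt(2)*q^4 + sqrt(2)*q^3 + 12*q^3 - 2*sqrt(2)*q^2 + 12*q^2 - 24*q - 2*sqrt(2)*q - 24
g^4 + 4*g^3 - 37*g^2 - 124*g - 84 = (g - 6)*(g + 1)*(g + 2)*(g + 7)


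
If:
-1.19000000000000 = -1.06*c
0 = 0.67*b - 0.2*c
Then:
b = 0.34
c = 1.12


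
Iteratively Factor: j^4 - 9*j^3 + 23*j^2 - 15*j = (j - 5)*(j^3 - 4*j^2 + 3*j) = (j - 5)*(j - 3)*(j^2 - j) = j*(j - 5)*(j - 3)*(j - 1)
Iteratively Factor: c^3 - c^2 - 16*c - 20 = (c + 2)*(c^2 - 3*c - 10) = (c + 2)^2*(c - 5)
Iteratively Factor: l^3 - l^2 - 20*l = (l + 4)*(l^2 - 5*l) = (l - 5)*(l + 4)*(l)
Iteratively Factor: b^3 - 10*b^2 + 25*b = (b)*(b^2 - 10*b + 25) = b*(b - 5)*(b - 5)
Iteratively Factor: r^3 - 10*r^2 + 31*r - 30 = (r - 3)*(r^2 - 7*r + 10) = (r - 5)*(r - 3)*(r - 2)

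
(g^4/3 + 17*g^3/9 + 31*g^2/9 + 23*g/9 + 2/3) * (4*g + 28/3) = 4*g^5/3 + 32*g^4/3 + 848*g^3/27 + 1144*g^2/27 + 716*g/27 + 56/9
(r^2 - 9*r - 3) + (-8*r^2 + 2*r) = -7*r^2 - 7*r - 3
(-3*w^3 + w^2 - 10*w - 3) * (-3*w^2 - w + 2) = 9*w^5 + 23*w^3 + 21*w^2 - 17*w - 6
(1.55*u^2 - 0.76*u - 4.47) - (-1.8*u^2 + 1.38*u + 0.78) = 3.35*u^2 - 2.14*u - 5.25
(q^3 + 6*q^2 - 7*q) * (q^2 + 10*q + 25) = q^5 + 16*q^4 + 78*q^3 + 80*q^2 - 175*q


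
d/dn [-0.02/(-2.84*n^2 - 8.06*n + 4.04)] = (-0.1136*n - 0.1612)/(2.84*n^2 + 8.06*n - 4.04)^2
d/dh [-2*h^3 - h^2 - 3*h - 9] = -6*h^2 - 2*h - 3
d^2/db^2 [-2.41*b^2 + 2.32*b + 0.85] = -4.82000000000000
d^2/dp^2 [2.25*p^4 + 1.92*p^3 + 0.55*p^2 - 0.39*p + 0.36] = 27.0*p^2 + 11.52*p + 1.1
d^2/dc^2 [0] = 0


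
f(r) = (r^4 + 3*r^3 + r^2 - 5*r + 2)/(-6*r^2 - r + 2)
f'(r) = (12*r + 1)*(r^4 + 3*r^3 + r^2 - 5*r + 2)/(-6*r^2 - r + 2)^2 + (4*r^3 + 9*r^2 + 2*r - 5)/(-6*r^2 - r + 2)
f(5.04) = -6.64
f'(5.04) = -2.17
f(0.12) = 0.79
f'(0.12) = -1.50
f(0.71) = -0.16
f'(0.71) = -0.48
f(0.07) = 0.87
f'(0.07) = -1.69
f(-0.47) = 3.76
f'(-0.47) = -19.07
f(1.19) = -0.59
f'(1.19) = -1.02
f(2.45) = -2.08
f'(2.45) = -1.36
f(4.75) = -6.02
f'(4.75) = -2.08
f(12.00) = -29.76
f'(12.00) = -4.48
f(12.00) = -29.76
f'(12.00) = -4.48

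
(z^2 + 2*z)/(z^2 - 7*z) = (z + 2)/(z - 7)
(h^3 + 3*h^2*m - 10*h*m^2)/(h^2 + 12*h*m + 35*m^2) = h*(h - 2*m)/(h + 7*m)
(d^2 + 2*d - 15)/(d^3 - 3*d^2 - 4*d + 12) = (d + 5)/(d^2 - 4)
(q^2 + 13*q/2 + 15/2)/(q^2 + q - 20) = (q + 3/2)/(q - 4)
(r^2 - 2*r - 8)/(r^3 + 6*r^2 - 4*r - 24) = (r - 4)/(r^2 + 4*r - 12)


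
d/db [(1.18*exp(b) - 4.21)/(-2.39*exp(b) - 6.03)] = -17.1773*exp(b)/(2.39*exp(b) + 6.03)^2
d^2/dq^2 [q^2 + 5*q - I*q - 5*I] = 2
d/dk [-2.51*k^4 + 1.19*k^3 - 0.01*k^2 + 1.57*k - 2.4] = -10.04*k^3 + 3.57*k^2 - 0.02*k + 1.57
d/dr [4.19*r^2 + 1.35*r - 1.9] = 8.38*r + 1.35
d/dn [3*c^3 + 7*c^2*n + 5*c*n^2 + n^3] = 7*c^2 + 10*c*n + 3*n^2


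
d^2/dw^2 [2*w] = 0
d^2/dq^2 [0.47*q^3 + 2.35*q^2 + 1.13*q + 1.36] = 2.82*q + 4.7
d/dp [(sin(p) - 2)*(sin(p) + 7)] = (2*sin(p) + 5)*cos(p)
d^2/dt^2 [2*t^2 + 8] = 4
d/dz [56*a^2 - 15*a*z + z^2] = -15*a + 2*z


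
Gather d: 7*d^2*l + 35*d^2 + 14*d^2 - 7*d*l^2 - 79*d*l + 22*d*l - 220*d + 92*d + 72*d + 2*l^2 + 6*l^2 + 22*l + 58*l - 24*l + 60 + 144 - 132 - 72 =d^2*(7*l + 49) + d*(-7*l^2 - 57*l - 56) + 8*l^2 + 56*l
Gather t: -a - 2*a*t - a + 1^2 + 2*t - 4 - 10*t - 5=-2*a + t*(-2*a - 8) - 8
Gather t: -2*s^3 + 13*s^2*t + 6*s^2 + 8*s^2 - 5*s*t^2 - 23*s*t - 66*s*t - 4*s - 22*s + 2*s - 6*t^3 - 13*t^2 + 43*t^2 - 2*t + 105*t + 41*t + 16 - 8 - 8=-2*s^3 + 14*s^2 - 24*s - 6*t^3 + t^2*(30 - 5*s) + t*(13*s^2 - 89*s + 144)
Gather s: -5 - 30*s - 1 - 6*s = -36*s - 6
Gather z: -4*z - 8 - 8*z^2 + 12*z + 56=-8*z^2 + 8*z + 48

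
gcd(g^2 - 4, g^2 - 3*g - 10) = g + 2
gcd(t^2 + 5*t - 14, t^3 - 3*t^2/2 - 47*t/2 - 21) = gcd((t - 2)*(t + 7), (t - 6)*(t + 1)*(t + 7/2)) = 1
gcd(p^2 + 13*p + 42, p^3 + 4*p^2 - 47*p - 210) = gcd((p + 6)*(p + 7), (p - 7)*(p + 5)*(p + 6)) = p + 6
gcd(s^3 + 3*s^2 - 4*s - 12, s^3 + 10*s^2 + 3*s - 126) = 1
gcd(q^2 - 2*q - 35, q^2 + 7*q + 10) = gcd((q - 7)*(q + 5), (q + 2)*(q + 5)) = q + 5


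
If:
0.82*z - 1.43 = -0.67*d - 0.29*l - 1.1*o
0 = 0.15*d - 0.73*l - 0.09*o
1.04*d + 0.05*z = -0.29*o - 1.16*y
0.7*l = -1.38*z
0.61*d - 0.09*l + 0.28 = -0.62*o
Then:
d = -4.80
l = -1.48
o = 4.05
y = 3.25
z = 0.75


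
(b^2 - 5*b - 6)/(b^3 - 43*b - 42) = (b - 6)/(b^2 - b - 42)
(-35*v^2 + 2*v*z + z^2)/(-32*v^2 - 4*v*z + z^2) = (35*v^2 - 2*v*z - z^2)/(32*v^2 + 4*v*z - z^2)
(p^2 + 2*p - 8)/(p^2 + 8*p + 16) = (p - 2)/(p + 4)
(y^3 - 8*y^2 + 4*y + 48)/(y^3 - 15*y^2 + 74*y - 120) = (y + 2)/(y - 5)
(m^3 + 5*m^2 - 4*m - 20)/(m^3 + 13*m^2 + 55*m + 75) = (m^2 - 4)/(m^2 + 8*m + 15)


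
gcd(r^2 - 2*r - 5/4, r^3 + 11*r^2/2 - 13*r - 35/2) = r - 5/2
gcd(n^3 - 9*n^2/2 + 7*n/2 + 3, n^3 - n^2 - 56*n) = 1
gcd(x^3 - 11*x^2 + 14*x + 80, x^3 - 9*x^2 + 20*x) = x - 5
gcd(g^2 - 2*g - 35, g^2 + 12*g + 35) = g + 5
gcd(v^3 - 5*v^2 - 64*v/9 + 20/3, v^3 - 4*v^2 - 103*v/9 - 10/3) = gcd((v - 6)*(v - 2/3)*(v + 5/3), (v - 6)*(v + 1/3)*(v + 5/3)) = v^2 - 13*v/3 - 10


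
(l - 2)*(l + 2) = l^2 - 4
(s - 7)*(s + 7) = s^2 - 49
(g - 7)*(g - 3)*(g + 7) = g^3 - 3*g^2 - 49*g + 147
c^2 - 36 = (c - 6)*(c + 6)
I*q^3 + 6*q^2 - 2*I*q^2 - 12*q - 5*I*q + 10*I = (q - 2)*(q - 5*I)*(I*q + 1)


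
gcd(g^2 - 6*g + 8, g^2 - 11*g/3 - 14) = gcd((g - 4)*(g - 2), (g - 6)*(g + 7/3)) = 1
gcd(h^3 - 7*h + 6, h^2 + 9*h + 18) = h + 3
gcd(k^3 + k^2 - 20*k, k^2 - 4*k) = k^2 - 4*k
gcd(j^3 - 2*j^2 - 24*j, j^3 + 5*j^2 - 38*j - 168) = j^2 - 2*j - 24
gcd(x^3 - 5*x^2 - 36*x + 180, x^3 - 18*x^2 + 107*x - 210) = x^2 - 11*x + 30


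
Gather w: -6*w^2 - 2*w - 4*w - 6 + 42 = -6*w^2 - 6*w + 36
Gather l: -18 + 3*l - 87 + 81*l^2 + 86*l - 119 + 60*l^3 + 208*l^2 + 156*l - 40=60*l^3 + 289*l^2 + 245*l - 264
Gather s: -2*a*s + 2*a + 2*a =-2*a*s + 4*a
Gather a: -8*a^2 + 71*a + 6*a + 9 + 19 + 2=-8*a^2 + 77*a + 30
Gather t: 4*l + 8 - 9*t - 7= 4*l - 9*t + 1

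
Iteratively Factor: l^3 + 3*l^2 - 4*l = (l - 1)*(l^2 + 4*l) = (l - 1)*(l + 4)*(l)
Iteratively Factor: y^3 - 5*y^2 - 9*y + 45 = (y - 3)*(y^2 - 2*y - 15) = (y - 5)*(y - 3)*(y + 3)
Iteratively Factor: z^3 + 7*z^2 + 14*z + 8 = (z + 1)*(z^2 + 6*z + 8) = (z + 1)*(z + 4)*(z + 2)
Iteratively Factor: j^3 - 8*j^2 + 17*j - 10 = (j - 1)*(j^2 - 7*j + 10) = (j - 2)*(j - 1)*(j - 5)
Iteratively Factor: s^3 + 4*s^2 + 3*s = (s + 1)*(s^2 + 3*s) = (s + 1)*(s + 3)*(s)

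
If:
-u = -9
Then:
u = 9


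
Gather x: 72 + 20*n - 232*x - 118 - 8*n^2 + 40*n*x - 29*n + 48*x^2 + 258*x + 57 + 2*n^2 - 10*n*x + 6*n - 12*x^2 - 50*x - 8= -6*n^2 - 3*n + 36*x^2 + x*(30*n - 24) + 3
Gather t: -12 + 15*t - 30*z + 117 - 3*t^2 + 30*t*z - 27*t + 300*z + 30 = -3*t^2 + t*(30*z - 12) + 270*z + 135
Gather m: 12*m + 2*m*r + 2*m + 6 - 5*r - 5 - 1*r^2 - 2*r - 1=m*(2*r + 14) - r^2 - 7*r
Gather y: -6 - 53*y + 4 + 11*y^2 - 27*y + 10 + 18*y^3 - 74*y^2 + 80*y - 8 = 18*y^3 - 63*y^2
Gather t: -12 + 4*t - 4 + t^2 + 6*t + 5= t^2 + 10*t - 11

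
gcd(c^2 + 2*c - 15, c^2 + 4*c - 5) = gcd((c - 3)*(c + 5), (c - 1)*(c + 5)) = c + 5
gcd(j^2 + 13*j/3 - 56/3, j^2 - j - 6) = 1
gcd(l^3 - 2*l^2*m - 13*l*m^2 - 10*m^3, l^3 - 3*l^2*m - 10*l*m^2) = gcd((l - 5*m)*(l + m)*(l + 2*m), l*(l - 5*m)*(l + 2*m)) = l^2 - 3*l*m - 10*m^2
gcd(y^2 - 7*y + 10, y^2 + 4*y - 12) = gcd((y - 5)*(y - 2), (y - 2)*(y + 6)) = y - 2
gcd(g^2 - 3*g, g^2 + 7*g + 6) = 1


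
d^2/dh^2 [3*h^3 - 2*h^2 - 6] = 18*h - 4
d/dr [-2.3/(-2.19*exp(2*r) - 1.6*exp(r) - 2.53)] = (-10.074*exp(r) - 3.68)*exp(r)/(2.19*exp(2*r) + 1.6*exp(r) + 2.53)^2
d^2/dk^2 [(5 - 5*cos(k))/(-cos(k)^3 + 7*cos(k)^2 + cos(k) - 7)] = 5*(-8*sin(k)^4 + 132*sin(k)^2 + 39*cos(k) + 9*cos(3*k) + 48)/(2*(cos(k) - 7)^3*(cos(k) + 1)^3)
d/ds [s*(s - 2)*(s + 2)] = 3*s^2 - 4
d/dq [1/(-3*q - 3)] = 1/(3*(q + 1)^2)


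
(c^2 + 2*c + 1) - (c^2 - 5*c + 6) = 7*c - 5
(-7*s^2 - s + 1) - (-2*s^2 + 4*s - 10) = -5*s^2 - 5*s + 11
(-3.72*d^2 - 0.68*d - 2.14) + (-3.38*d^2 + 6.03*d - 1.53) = -7.1*d^2 + 5.35*d - 3.67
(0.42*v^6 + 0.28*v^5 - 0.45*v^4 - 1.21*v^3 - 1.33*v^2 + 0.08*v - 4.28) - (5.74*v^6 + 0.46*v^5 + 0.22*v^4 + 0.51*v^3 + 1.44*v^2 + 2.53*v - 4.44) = -5.32*v^6 - 0.18*v^5 - 0.67*v^4 - 1.72*v^3 - 2.77*v^2 - 2.45*v + 0.16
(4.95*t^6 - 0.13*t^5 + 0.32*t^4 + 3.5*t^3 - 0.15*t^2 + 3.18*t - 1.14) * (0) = 0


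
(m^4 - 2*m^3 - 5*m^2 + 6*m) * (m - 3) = m^5 - 5*m^4 + m^3 + 21*m^2 - 18*m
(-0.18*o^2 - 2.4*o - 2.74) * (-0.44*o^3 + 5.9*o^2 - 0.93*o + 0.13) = 0.0792*o^5 - 0.00600000000000001*o^4 - 12.787*o^3 - 13.9574*o^2 + 2.2362*o - 0.3562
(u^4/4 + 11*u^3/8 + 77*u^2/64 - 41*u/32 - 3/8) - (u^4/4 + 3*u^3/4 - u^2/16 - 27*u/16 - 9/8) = 5*u^3/8 + 81*u^2/64 + 13*u/32 + 3/4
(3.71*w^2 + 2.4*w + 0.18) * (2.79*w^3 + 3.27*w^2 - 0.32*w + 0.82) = 10.3509*w^5 + 18.8277*w^4 + 7.163*w^3 + 2.8628*w^2 + 1.9104*w + 0.1476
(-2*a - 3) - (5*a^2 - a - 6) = -5*a^2 - a + 3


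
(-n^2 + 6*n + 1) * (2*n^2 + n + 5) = -2*n^4 + 11*n^3 + 3*n^2 + 31*n + 5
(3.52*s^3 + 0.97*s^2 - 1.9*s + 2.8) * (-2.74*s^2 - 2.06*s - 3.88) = -9.6448*s^5 - 9.909*s^4 - 10.4498*s^3 - 7.5216*s^2 + 1.604*s - 10.864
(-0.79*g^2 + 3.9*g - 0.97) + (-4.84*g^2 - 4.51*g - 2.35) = -5.63*g^2 - 0.61*g - 3.32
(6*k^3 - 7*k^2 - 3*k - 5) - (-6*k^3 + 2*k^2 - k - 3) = 12*k^3 - 9*k^2 - 2*k - 2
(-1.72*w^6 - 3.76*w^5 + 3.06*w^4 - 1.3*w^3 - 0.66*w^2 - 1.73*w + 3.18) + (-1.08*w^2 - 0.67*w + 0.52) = -1.72*w^6 - 3.76*w^5 + 3.06*w^4 - 1.3*w^3 - 1.74*w^2 - 2.4*w + 3.7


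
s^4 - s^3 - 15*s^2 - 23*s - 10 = (s - 5)*(s + 1)^2*(s + 2)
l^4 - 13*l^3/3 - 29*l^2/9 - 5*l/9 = l*(l - 5)*(l + 1/3)^2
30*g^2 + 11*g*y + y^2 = (5*g + y)*(6*g + y)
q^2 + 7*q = q*(q + 7)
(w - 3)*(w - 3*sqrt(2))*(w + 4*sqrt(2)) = w^3 - 3*w^2 + sqrt(2)*w^2 - 24*w - 3*sqrt(2)*w + 72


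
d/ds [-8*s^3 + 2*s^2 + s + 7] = -24*s^2 + 4*s + 1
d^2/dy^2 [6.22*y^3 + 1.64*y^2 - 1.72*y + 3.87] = 37.32*y + 3.28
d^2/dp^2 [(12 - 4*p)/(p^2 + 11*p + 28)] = 8*(-(p - 3)*(2*p + 11)^2 + (3*p + 8)*(p^2 + 11*p + 28))/(p^2 + 11*p + 28)^3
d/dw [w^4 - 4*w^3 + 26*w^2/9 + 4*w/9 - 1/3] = 4*w^3 - 12*w^2 + 52*w/9 + 4/9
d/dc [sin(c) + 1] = cos(c)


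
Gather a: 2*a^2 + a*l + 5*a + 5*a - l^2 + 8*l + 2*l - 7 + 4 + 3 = 2*a^2 + a*(l + 10) - l^2 + 10*l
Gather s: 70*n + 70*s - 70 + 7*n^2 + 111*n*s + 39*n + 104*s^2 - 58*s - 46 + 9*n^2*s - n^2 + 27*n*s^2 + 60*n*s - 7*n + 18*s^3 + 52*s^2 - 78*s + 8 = 6*n^2 + 102*n + 18*s^3 + s^2*(27*n + 156) + s*(9*n^2 + 171*n - 66) - 108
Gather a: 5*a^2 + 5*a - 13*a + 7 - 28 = 5*a^2 - 8*a - 21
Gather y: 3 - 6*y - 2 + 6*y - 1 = 0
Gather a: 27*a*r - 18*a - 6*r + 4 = a*(27*r - 18) - 6*r + 4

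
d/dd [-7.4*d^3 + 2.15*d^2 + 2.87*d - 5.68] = -22.2*d^2 + 4.3*d + 2.87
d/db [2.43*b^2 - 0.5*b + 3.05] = 4.86*b - 0.5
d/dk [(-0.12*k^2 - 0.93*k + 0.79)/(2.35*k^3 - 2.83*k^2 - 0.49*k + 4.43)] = (0.282*k^4 + 4.371*k^3 - 8.1426*k^2 + 3.4082*k - 3.7328)/(5.5225*k^6 - 13.301*k^5 + 5.7059*k^4 + 23.5944*k^3 - 24.8337*k^2 - 4.3414*k + 19.6249)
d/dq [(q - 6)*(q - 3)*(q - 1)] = 3*q^2 - 20*q + 27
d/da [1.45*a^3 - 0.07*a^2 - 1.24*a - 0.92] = 4.35*a^2 - 0.14*a - 1.24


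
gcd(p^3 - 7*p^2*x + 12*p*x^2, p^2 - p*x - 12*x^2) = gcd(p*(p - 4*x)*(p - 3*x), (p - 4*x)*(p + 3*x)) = -p + 4*x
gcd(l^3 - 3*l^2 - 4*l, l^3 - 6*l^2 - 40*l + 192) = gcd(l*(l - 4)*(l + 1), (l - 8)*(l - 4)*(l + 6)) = l - 4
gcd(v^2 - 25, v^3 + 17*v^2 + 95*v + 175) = v + 5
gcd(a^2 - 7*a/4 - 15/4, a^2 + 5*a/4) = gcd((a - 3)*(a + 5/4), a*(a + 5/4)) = a + 5/4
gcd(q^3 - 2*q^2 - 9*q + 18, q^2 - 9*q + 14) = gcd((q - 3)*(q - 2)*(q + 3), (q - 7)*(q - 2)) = q - 2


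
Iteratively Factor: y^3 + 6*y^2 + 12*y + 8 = (y + 2)*(y^2 + 4*y + 4) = (y + 2)^2*(y + 2)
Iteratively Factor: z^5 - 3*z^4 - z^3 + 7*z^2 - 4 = (z + 1)*(z^4 - 4*z^3 + 3*z^2 + 4*z - 4) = (z - 1)*(z + 1)*(z^3 - 3*z^2 + 4) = (z - 1)*(z + 1)^2*(z^2 - 4*z + 4) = (z - 2)*(z - 1)*(z + 1)^2*(z - 2)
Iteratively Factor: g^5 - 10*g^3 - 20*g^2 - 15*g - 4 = (g + 1)*(g^4 - g^3 - 9*g^2 - 11*g - 4) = (g + 1)^2*(g^3 - 2*g^2 - 7*g - 4) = (g + 1)^3*(g^2 - 3*g - 4) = (g + 1)^4*(g - 4)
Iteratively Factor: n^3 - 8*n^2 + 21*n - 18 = (n - 2)*(n^2 - 6*n + 9) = (n - 3)*(n - 2)*(n - 3)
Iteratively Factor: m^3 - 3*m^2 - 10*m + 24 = (m + 3)*(m^2 - 6*m + 8) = (m - 2)*(m + 3)*(m - 4)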